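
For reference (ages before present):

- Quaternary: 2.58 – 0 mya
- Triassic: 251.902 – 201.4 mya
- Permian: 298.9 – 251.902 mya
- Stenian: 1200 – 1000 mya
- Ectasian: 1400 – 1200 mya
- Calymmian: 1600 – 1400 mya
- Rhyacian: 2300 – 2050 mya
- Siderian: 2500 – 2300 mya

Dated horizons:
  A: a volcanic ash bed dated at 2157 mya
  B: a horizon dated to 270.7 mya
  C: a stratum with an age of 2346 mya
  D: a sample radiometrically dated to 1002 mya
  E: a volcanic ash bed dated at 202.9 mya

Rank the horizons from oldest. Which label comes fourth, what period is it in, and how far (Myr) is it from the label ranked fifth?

Sorted oldest-first by Ma: C (2346), A (2157), D (1002), B (270.7), E (202.9).
The fourth oldest is B at 270.7 Ma, which lies in 298.9–251.902 Ma: the Permian.
The fifth oldest is E at 202.9 Ma; separation = |270.7 − 202.9| = 67.8 Myr.

B, in the Permian; 67.8 million years to E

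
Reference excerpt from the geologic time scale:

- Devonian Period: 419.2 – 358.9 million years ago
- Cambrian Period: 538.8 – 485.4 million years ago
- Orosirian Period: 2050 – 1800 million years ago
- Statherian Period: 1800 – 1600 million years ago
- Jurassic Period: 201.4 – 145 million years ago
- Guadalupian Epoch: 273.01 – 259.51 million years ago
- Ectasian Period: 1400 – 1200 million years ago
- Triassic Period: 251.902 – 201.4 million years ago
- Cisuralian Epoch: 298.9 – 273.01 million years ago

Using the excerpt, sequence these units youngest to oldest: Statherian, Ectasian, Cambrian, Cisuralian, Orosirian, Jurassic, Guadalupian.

The oldest of these is Orosirian (starts 2050 Ma) and the youngest is Jurassic (ends 145 Ma).
In between, by decreasing start age: Statherian (1800), Ectasian (1400), Cambrian (538.8), Cisuralian (298.9), Guadalupian (273.01).
Listing youngest first means reversing that sequence.

Jurassic → Guadalupian → Cisuralian → Cambrian → Ectasian → Statherian → Orosirian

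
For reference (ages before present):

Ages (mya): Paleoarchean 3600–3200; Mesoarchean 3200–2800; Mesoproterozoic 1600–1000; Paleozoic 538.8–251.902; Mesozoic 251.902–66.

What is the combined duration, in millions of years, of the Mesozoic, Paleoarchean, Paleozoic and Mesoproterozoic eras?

Each duration: Mesozoic = 185.902; Paleoarchean = 400; Paleozoic = 286.898; Mesoproterozoic = 600.
Sum: 185.902 + 400 + 286.898 + 600 = 1472.8 Myr.

1472.8 million years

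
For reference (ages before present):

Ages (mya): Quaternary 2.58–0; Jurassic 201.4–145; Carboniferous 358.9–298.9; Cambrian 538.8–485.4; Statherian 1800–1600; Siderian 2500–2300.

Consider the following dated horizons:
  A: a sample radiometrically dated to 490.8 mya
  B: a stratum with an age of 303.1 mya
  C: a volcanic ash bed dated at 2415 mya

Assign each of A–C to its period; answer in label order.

Match each age against the start–end ranges in the excerpt: A = 490.8 Ma → Cambrian (538.8–485.4); B = 303.1 Ma → Carboniferous (358.9–298.9); C = 2415 Ma → Siderian (2500–2300).

A — Cambrian; B — Carboniferous; C — Siderian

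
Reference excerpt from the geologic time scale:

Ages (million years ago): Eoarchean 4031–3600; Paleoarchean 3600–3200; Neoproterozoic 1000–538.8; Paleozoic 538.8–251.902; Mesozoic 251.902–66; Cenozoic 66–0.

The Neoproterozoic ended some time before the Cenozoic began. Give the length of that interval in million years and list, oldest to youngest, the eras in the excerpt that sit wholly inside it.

The Neoproterozoic closes at 538.8 Ma and the Cenozoic opens at 66 Ma, so the interval is 538.8 − 66 = 472.8 Myr.
An era fits inside if it starts at or after 538.8 Ma and ends at or before 66 Ma; oldest first that gives Paleozoic, Mesozoic.

472.8 million years; Paleozoic, Mesozoic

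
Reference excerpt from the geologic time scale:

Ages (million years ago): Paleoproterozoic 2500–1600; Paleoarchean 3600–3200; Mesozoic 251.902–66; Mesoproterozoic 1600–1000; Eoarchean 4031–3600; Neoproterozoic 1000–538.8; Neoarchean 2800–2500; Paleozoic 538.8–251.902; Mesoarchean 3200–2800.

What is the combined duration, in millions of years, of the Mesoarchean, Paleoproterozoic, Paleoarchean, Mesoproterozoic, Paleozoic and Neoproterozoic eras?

Duration is start − end for each: (3200 − 2800) + (2500 − 1600) + (3600 − 3200) + (1600 − 1000) + (538.8 − 251.902) + (1000 − 538.8).
That is 400 + 900 + 400 + 600 + 286.898 + 461.2, which totals 3048.098 million years.

3048.098 million years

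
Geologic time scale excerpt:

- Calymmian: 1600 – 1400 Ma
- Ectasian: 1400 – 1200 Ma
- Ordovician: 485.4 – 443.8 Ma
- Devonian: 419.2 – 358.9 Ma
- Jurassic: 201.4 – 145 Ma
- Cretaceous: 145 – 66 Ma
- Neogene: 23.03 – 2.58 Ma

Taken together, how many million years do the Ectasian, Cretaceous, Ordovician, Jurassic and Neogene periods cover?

Duration is start − end for each: (1400 − 1200) + (145 − 66) + (485.4 − 443.8) + (201.4 − 145) + (23.03 − 2.58).
That is 200 + 79 + 41.6 + 56.4 + 20.45, which totals 397.45 million years.

397.45 million years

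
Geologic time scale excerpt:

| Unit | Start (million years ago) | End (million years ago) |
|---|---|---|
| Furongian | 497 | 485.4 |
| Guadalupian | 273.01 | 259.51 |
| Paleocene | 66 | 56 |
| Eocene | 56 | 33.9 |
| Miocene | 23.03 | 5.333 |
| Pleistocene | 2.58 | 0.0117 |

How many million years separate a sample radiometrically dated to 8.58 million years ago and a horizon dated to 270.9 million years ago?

262.32 million years

270.9 − 8.58 = 262.32 million years.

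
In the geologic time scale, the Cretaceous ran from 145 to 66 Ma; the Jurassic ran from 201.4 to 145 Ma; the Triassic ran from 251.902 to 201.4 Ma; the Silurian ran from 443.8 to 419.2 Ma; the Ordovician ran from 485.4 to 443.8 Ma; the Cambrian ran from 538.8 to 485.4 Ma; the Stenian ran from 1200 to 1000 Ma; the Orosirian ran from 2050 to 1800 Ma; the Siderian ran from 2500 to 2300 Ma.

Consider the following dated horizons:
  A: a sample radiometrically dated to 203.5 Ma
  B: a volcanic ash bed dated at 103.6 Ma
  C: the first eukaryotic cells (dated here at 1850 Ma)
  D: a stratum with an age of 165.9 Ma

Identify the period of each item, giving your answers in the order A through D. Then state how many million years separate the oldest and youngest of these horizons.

A — Triassic; B — Cretaceous; C — Orosirian; D — Jurassic; span 1746.4 million years

Match each age against the start–end ranges in the excerpt: A = 203.5 Ma → Triassic (251.902–201.4); B = 103.6 Ma → Cretaceous (145–66); C = 1850 Ma → Orosirian (2050–1800); D = 165.9 Ma → Jurassic (201.4–145).
The largest age is 1850 Ma and the smallest is 103.6 Ma; their difference is 1746.4 Myr.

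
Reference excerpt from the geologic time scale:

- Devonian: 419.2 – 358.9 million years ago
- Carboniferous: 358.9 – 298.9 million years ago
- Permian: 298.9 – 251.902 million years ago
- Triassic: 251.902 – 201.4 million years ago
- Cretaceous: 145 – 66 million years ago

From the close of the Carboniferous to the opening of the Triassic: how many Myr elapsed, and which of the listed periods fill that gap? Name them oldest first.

End of Carboniferous = 298.9 Ma; start of Triassic = 251.902 Ma.
Gap = 298.9 − 251.902 = 46.998 Myr.
Periods wholly inside 298.9–251.902 Ma: Permian (298.9–251.902).

46.998 million years; Permian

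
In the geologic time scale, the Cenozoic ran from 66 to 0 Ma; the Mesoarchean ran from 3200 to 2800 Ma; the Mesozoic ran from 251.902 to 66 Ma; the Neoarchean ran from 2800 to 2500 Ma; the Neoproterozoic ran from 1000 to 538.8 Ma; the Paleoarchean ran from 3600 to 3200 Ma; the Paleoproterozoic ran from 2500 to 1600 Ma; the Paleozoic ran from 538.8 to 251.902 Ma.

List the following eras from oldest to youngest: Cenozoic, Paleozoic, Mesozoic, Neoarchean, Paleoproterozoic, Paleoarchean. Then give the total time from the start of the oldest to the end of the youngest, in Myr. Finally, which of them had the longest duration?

From the excerpt: Cenozoic 66–0; Paleozoic 538.8–251.902; Mesozoic 251.902–66; Neoarchean 2800–2500; Paleoproterozoic 2500–1600; Paleoarchean 3600–3200 (Ma).
Larger Ma is earlier, so the oldest is Paleoarchean and the youngest is Cenozoic; oldest to youngest: Paleoarchean, Neoarchean, Paleoproterozoic, Paleozoic, Mesozoic, Cenozoic.
Oldest start 3600 minus youngest end 0 gives 3600 Myr overall.
Individual lengths (start − end): Cenozoic 66; Mesozoic 185.902; Paleoproterozoic 900; Paleoarchean 400; Paleozoic 286.898; Neoarchean 300. The largest is Paleoproterozoic at 900 Myr.

Paleoarchean, Neoarchean, Paleoproterozoic, Paleozoic, Mesozoic, Cenozoic; total span 3600 Myr; longest is Paleoproterozoic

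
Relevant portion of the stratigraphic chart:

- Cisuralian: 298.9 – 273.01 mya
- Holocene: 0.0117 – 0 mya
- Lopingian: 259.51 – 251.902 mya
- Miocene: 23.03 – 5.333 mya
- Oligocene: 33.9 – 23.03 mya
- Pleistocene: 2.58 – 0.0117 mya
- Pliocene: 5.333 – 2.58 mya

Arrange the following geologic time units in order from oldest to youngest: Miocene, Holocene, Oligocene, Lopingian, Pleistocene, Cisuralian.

Cisuralian → Lopingian → Oligocene → Miocene → Pleistocene → Holocene

Read off each span (Ma): Miocene 23.03–5.333; Holocene 0.0117–0; Oligocene 33.9–23.03; Lopingian 259.51–251.902; Pleistocene 2.58–0.0117; Cisuralian 298.9–273.01.
Larger Ma is older, so oldest→youngest is Cisuralian, Lopingian, Oligocene, Miocene, Pleistocene, Holocene.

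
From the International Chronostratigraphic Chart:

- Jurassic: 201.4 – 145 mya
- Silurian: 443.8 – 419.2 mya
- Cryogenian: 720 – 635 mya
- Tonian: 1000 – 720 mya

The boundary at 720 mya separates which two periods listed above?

Tonian and Cryogenian

The Tonian ends at 720 mya and the Cryogenian begins at 720 mya, so they share that boundary.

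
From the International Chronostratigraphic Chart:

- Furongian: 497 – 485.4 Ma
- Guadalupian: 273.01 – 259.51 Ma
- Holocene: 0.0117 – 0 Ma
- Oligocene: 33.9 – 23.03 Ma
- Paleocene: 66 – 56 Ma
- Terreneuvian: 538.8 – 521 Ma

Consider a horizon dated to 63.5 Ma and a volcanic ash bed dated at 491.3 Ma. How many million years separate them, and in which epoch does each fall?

427.8 million years apart; the first in the Paleocene, the second in the Furongian

Elapsed time: 491.3 − 63.5 = 427.8 Myr.
63.5 Ma lies within 66–56 Ma: Paleocene.
491.3 Ma lies within 497–485.4 Ma: Furongian.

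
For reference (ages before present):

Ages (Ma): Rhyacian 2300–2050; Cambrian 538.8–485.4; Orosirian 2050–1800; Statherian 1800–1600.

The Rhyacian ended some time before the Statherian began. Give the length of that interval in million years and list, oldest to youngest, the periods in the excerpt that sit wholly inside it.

250 million years; Orosirian

End of Rhyacian = 2050 Ma; start of Statherian = 1800 Ma.
Gap = 2050 − 1800 = 250 Myr.
Periods wholly inside 2050–1800 Ma: Orosirian (2050–1800).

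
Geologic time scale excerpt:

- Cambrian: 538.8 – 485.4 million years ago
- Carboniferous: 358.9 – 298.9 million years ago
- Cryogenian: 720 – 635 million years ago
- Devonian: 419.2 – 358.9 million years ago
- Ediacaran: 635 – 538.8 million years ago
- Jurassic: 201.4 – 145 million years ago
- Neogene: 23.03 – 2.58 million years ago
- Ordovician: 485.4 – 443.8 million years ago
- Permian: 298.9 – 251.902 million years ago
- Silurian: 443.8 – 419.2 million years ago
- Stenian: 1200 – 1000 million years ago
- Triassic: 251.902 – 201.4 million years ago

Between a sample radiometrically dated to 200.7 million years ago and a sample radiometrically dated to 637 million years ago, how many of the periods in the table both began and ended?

637 Ma sits inside the Cryogenian (720–635) and 200.7 Ma inside the Jurassic (201.4–145); neither of those is wholly between the two dates.
The listed periods lying completely between them are Ediacaran, Cambrian, Ordovician, Silurian, Devonian, Carboniferous, Permian, Triassic — 8 in all.

8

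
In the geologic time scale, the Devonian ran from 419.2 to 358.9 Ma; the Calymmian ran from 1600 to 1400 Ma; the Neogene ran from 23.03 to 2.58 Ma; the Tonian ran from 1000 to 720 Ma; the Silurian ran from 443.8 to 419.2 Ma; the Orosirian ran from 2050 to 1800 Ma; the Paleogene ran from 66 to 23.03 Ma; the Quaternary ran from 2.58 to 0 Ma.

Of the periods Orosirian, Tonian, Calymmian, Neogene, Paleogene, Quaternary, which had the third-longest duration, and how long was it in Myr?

Start − end for each: Orosirian 2050 − 1800 = 250; Tonian 1000 − 720 = 280; Calymmian 1600 − 1400 = 200; Neogene 23.03 − 2.58 = 20.45; Paleogene 66 − 23.03 = 42.97; Quaternary 2.58 − 0 = 2.58.
Ranking these from longest: Tonian > Orosirian > Calymmian > Paleogene > Neogene > Quaternary.
Position 3 in that ranking is Calymmian, which lasted 200 Myr.

Calymmian, 200 million years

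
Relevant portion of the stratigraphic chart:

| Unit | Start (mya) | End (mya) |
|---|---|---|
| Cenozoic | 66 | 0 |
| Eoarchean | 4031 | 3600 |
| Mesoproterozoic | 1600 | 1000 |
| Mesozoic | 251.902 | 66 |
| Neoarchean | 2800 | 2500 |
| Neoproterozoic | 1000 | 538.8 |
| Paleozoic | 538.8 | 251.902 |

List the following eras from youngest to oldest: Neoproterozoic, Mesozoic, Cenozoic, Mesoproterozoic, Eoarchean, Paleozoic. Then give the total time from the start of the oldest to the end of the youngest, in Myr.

Cenozoic, Mesozoic, Paleozoic, Neoproterozoic, Mesoproterozoic, Eoarchean; total span 4031 Myr

Start ages (Ma): Eoarchean 4031, Mesoproterozoic 1600, Neoproterozoic 1000, Paleozoic 538.8, Mesozoic 251.902, Cenozoic 66.
Ordered youngest to oldest: Cenozoic, Mesozoic, Paleozoic, Neoproterozoic, Mesoproterozoic, Eoarchean.
Span = 4031 − 0 = 4031 Myr.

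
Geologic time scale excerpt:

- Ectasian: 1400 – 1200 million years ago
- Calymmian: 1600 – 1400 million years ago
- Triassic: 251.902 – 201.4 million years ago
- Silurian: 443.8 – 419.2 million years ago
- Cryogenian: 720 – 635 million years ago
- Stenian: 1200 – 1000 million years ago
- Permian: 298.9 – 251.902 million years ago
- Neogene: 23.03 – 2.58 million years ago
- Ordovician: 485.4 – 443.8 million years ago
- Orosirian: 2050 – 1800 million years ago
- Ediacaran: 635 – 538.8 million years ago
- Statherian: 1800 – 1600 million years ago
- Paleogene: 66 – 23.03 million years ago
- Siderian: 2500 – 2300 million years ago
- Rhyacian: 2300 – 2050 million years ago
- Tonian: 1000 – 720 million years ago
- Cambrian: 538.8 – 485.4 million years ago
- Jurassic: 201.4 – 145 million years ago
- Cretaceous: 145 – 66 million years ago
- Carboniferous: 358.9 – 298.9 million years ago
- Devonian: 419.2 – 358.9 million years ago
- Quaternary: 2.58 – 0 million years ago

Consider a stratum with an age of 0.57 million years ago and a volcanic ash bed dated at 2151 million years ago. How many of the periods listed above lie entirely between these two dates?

2151 Ma sits inside the Rhyacian (2300–2050) and 0.57 Ma inside the Quaternary (2.58–0); neither of those is wholly between the two dates.
The listed periods lying completely between them are Orosirian, Statherian, Calymmian, Ectasian, Stenian, Tonian, Cryogenian, Ediacaran, Cambrian, Ordovician, Silurian, Devonian, Carboniferous, Permian, Triassic, Jurassic, Cretaceous, Paleogene, Neogene — 19 in all.

19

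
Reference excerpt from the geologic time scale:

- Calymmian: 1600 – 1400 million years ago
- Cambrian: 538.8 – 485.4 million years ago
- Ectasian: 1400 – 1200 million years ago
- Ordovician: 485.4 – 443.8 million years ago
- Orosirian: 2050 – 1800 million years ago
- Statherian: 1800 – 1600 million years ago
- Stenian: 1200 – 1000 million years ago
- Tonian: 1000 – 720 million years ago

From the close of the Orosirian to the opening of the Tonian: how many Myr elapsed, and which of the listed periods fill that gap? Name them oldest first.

800 million years; Statherian, Calymmian, Ectasian, Stenian

End of Orosirian = 1800 Ma; start of Tonian = 1000 Ma.
Gap = 1800 − 1000 = 800 Myr.
Periods wholly inside 1800–1000 Ma: Statherian (1800–1600), Calymmian (1600–1400), Ectasian (1400–1200), Stenian (1200–1000).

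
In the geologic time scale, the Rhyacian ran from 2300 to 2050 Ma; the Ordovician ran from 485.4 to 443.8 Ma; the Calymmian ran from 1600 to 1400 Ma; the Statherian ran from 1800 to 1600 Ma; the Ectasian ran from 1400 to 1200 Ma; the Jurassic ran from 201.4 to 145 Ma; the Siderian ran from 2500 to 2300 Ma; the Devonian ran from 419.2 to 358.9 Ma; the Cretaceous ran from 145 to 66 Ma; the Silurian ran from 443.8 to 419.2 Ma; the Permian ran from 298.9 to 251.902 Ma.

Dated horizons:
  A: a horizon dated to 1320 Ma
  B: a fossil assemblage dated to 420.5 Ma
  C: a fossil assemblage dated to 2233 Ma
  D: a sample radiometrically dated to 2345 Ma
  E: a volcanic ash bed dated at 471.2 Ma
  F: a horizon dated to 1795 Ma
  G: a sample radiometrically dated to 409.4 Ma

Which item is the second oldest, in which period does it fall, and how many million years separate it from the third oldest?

Larger Ma means older, so oldest first: D 2345 > C 2233 > F 1795 > A 1320 > E 471.2 > B 420.5 > G 409.4.
Counting 2 along gives C (2233 Ma); the excerpt puts that inside the Rhyacian, 2300–2050 Ma.
Next in line is F (1795 Ma), and 2233 − 1795 = 438 Myr.

C, in the Rhyacian; 438 million years to F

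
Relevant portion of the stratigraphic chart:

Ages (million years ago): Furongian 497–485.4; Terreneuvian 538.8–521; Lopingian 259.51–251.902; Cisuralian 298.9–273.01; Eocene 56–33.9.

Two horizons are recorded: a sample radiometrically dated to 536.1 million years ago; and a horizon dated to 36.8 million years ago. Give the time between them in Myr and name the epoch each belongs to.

Elapsed time: 536.1 − 36.8 = 499.3 Myr.
536.1 Ma lies within 538.8–521 Ma: Terreneuvian.
36.8 Ma lies within 56–33.9 Ma: Eocene.

499.3 million years apart; the first in the Terreneuvian, the second in the Eocene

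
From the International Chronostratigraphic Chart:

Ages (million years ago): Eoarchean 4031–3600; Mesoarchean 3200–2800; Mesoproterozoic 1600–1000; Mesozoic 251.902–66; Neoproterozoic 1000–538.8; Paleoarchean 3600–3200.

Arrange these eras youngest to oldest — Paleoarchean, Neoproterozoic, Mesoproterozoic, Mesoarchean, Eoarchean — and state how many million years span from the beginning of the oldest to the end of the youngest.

Neoproterozoic → Mesoproterozoic → Mesoarchean → Paleoarchean → Eoarchean; total span 3492.2 Myr

Start ages (Ma): Eoarchean 4031, Paleoarchean 3600, Mesoarchean 3200, Mesoproterozoic 1600, Neoproterozoic 1000.
Ordered youngest to oldest: Neoproterozoic, Mesoproterozoic, Mesoarchean, Paleoarchean, Eoarchean.
Span = 4031 − 538.8 = 3492.2 Myr.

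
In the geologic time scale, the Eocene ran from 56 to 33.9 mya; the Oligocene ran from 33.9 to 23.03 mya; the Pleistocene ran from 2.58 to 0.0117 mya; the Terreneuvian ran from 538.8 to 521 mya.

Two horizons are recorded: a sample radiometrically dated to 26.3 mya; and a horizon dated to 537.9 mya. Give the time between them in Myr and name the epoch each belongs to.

511.6 million years apart; the first in the Oligocene, the second in the Terreneuvian

Elapsed time: 537.9 − 26.3 = 511.6 Myr.
26.3 Ma lies within 33.9–23.03 Ma: Oligocene.
537.9 Ma lies within 538.8–521 Ma: Terreneuvian.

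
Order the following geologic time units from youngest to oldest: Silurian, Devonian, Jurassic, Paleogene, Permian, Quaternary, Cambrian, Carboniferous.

Quaternary, then Paleogene, then Jurassic, then Permian, then Carboniferous, then Devonian, then Silurian, then Cambrian

Era membership (oldest first within each) — Paleozoic: Cambrian, Silurian, Devonian, Carboniferous, Permian; Mesozoic: Jurassic; Cenozoic: Paleogene, Quaternary. Paleozoic precedes Mesozoic, which precedes Cenozoic. Concatenating the groups in that era order and then reversing gives youngest to oldest.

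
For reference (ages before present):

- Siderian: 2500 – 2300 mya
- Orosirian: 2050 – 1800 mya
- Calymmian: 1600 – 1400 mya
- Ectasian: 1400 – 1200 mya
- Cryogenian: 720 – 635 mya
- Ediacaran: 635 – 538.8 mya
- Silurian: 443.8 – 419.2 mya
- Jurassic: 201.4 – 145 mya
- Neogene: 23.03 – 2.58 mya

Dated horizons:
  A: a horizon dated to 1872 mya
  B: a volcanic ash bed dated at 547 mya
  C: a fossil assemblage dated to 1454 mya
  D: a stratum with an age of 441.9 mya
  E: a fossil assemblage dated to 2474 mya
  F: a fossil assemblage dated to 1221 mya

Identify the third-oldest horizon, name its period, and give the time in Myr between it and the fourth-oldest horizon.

Larger Ma means older, so oldest first: E 2474 > A 1872 > C 1454 > F 1221 > B 547 > D 441.9.
Counting 3 along gives C (1454 Ma); the excerpt puts that inside the Calymmian, 1600–1400 Ma.
Next in line is F (1221 Ma), and 1454 − 1221 = 233 Myr.

C, in the Calymmian; 233 million years to F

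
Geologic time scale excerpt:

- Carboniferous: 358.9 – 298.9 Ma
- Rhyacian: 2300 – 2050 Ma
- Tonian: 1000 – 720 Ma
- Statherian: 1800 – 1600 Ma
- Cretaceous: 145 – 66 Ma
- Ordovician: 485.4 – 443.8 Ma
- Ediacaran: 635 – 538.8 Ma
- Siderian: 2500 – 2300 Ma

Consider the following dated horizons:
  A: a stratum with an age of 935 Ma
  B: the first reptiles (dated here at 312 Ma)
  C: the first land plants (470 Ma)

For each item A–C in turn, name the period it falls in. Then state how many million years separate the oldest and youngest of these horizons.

A — Tonian; B — Carboniferous; C — Ordovician; span 623 million years

A: 935 Ma lies in 1000–720 Ma, so Tonian.
B: 312 Ma lies in 358.9–298.9 Ma, so Carboniferous.
C: 470 Ma lies in 485.4–443.8 Ma, so Ordovician.
Oldest = 935 Ma, youngest = 312 Ma → span 623 Myr.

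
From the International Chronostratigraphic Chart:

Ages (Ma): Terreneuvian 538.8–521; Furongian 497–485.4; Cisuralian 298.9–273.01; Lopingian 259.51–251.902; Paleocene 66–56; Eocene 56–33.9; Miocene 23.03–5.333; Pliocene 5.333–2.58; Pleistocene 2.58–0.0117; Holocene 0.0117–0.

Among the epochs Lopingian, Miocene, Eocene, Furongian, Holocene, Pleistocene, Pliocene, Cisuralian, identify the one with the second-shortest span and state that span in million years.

Start − end for each: Lopingian 259.51 − 251.902 = 7.608; Miocene 23.03 − 5.333 = 17.697; Eocene 56 − 33.9 = 22.1; Furongian 497 − 485.4 = 11.6; Holocene 0.0117 − 0 = 0.0117; Pleistocene 2.58 − 0.0117 = 2.5683; Pliocene 5.333 − 2.58 = 2.753; Cisuralian 298.9 − 273.01 = 25.89.
Ranking these from shortest: Holocene < Pleistocene < Pliocene < Lopingian < Furongian < Miocene < Eocene < Cisuralian.
Position 2 in that ranking is Pleistocene, which lasted 2.5683 Myr.

Pleistocene, 2.5683 million years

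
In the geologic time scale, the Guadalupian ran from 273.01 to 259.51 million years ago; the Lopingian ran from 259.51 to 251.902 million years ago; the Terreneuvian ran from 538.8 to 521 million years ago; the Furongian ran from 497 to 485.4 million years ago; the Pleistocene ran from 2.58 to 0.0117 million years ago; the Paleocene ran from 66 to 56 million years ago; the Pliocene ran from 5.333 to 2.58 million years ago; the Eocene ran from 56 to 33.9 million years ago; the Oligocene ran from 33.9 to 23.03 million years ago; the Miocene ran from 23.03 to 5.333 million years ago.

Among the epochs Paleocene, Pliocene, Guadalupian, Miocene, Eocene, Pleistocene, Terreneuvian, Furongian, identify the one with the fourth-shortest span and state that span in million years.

Furongian, 11.6 million years

Durations: Paleocene 10; Pliocene 2.753; Guadalupian 13.5; Miocene 17.697; Eocene 22.1; Pleistocene 2.5683; Terreneuvian 17.8; Furongian 11.6 Myr.
Sorted shortest-first: Pleistocene (2.5683), Pliocene (2.753), Paleocene (10), Furongian (11.6), Guadalupian (13.5), Miocene (17.697), Terreneuvian (17.8), Eocene (22.1).
The fourth shortest is Furongian at 11.6 Myr.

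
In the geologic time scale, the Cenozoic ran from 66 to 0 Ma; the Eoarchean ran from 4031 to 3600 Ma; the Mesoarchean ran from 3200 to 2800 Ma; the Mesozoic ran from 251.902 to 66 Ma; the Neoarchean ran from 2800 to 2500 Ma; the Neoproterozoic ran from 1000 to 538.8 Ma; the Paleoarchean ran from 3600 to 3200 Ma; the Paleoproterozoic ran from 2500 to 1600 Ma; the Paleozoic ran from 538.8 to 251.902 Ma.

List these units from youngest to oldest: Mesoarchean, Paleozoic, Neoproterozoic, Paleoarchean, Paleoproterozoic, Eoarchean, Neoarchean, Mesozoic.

Read off each span (Ma): Mesoarchean 3200–2800; Paleozoic 538.8–251.902; Neoproterozoic 1000–538.8; Paleoarchean 3600–3200; Paleoproterozoic 2500–1600; Eoarchean 4031–3600; Neoarchean 2800–2500; Mesozoic 251.902–66.
Larger Ma is older, so oldest→youngest is Eoarchean, Paleoarchean, Mesoarchean, Neoarchean, Paleoproterozoic, Neoproterozoic, Paleozoic, Mesozoic; reverse it for youngest→oldest.

Mesozoic, Paleozoic, Neoproterozoic, Paleoproterozoic, Neoarchean, Mesoarchean, Paleoarchean, Eoarchean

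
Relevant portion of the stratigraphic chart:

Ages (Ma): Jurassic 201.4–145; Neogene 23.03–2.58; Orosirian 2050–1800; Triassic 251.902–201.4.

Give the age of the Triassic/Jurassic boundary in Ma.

201.4 Ma

The Triassic ends and the Jurassic begins at 201.4 Ma.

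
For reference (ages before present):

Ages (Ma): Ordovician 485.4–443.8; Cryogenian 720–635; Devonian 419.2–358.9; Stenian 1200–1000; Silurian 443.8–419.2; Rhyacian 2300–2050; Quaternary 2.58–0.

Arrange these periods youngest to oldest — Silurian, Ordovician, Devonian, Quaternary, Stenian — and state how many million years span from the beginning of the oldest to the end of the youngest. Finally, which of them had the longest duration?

Quaternary, Devonian, Silurian, Ordovician, Stenian; total span 1200 Myr; longest is Stenian

Start ages (Ma): Stenian 1200, Ordovician 485.4, Silurian 443.8, Devonian 419.2, Quaternary 2.58.
Ordered youngest to oldest: Quaternary, Devonian, Silurian, Ordovician, Stenian.
Span = 1200 − 0 = 1200 Myr.
Durations: Stenian 200, Quaternary 2.58, Ordovician 41.6, Devonian 60.3, Silurian 24.6 → longest is Stenian (200 Myr).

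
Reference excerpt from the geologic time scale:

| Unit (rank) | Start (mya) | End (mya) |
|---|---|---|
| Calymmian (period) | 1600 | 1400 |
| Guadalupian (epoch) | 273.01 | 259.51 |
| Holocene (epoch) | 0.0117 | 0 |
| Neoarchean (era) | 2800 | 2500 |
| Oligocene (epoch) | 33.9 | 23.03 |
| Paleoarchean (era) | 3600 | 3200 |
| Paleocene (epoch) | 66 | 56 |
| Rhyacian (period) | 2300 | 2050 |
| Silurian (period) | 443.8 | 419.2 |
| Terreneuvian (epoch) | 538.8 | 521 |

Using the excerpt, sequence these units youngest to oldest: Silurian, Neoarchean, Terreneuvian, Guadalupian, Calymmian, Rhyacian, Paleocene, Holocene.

Holocene, then Paleocene, then Guadalupian, then Silurian, then Terreneuvian, then Calymmian, then Rhyacian, then Neoarchean

Sorting by start age (ascending Ma, since larger Ma = older): Holocene began 0.0117, Paleocene began 66, Guadalupian began 273.01, Silurian began 443.8, Terreneuvian began 538.8, Calymmian began 1600, Rhyacian began 2300, Neoarchean began 2800.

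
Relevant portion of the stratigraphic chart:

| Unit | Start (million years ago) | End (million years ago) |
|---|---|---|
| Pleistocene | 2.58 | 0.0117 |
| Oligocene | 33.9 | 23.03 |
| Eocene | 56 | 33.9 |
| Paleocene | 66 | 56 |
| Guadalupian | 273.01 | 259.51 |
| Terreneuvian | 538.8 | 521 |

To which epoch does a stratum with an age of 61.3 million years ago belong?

Paleocene

61.3 Ma lies between 66 and 56 Ma, so it falls in the Paleocene.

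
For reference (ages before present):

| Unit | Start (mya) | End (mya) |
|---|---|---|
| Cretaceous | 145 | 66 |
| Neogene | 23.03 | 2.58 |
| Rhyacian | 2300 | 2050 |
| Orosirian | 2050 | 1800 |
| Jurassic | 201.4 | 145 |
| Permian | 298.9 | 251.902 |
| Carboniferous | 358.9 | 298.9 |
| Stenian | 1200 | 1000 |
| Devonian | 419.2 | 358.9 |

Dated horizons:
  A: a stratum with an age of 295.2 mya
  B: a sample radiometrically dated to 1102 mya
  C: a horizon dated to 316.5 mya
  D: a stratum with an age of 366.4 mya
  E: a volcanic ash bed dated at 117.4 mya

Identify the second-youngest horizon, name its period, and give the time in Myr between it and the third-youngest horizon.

A, in the Permian; 21.3 million years to C

Smaller Ma means younger, so youngest first: E 117.4 < A 295.2 < C 316.5 < D 366.4 < B 1102.
Counting 2 along gives A (295.2 Ma); the excerpt puts that inside the Permian, 298.9–251.902 Ma.
Next in line is C (316.5 Ma), and 316.5 − 295.2 = 21.3 Myr.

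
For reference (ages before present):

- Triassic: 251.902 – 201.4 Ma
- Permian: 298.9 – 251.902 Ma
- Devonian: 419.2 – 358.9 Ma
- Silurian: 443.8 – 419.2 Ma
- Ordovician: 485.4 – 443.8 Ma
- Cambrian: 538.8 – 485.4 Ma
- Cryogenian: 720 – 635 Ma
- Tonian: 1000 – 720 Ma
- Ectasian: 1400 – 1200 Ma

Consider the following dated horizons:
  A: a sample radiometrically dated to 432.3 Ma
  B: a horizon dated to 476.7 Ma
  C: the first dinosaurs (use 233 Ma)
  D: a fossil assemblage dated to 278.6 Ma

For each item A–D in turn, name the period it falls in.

Match each age against the start–end ranges in the excerpt: A = 432.3 Ma → Silurian (443.8–419.2); B = 476.7 Ma → Ordovician (485.4–443.8); C = 233 Ma → Triassic (251.902–201.4); D = 278.6 Ma → Permian (298.9–251.902).

A — Silurian; B — Ordovician; C — Triassic; D — Permian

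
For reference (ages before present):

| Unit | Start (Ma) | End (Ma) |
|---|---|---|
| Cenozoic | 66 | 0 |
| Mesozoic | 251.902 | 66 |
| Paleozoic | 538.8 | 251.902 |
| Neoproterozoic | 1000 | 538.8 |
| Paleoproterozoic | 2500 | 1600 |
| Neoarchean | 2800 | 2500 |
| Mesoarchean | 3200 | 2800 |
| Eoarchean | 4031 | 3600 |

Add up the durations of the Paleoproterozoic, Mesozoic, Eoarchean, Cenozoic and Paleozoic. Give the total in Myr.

1869.8 million years

Each duration: Paleoproterozoic = 900; Mesozoic = 185.902; Eoarchean = 431; Cenozoic = 66; Paleozoic = 286.898.
Sum: 900 + 185.902 + 431 + 66 + 286.898 = 1869.8 Myr.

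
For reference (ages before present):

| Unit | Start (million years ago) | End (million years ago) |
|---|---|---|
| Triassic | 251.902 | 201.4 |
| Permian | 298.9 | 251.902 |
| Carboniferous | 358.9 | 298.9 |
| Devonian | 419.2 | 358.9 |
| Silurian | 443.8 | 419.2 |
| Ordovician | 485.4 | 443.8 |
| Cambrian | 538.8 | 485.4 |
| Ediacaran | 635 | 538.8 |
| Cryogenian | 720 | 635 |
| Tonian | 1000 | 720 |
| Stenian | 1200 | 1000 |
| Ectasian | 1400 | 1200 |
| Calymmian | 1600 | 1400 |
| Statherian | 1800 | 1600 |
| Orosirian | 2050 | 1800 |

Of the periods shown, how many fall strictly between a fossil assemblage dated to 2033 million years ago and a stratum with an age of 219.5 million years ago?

13

The older date is 2033 Ma and the younger is 219.5 Ma.
Periods with start < 2033 and end > 219.5 Ma: Statherian (1800–1600), Calymmian (1600–1400), Ectasian (1400–1200), Stenian (1200–1000), Tonian (1000–720), Cryogenian (720–635), Ediacaran (635–538.8), Cambrian (538.8–485.4), Ordovician (485.4–443.8), Silurian (443.8–419.2), Devonian (419.2–358.9), Carboniferous (358.9–298.9), Permian (298.9–251.902).
That is 13 complete periods.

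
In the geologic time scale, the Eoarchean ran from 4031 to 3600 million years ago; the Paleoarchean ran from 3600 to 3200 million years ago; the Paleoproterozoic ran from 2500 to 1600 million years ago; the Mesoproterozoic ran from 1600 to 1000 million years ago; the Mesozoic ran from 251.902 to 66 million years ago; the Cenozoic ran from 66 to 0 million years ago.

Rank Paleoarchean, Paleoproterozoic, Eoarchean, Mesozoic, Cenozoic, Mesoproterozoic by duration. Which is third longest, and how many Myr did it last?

Eoarchean, 431 million years

Start − end for each: Paleoarchean 3600 − 3200 = 400; Paleoproterozoic 2500 − 1600 = 900; Eoarchean 4031 − 3600 = 431; Mesozoic 251.902 − 66 = 185.902; Cenozoic 66 − 0 = 66; Mesoproterozoic 1600 − 1000 = 600.
Ranking these from longest: Paleoproterozoic > Mesoproterozoic > Eoarchean > Paleoarchean > Mesozoic > Cenozoic.
Position 3 in that ranking is Eoarchean, which lasted 431 Myr.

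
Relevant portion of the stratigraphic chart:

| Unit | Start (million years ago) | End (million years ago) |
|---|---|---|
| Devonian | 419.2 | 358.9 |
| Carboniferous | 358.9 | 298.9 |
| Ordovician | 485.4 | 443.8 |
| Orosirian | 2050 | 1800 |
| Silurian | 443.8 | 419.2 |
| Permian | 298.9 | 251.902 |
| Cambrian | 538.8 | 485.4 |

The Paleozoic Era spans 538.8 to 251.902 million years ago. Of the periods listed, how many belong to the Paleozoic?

6

Periods inside 538.8–251.902 Ma: Cambrian, Ordovician, Silurian, Devonian, Carboniferous, Permian — 6 in total.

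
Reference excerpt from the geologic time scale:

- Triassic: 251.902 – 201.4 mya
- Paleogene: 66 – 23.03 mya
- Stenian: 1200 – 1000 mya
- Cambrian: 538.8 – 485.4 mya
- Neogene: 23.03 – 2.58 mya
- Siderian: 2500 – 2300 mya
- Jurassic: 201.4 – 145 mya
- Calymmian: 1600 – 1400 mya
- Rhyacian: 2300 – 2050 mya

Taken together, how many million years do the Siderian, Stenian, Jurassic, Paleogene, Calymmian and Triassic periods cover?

Each duration: Siderian = 200; Stenian = 200; Jurassic = 56.4; Paleogene = 42.97; Calymmian = 200; Triassic = 50.502.
Sum: 200 + 200 + 56.4 + 42.97 + 200 + 50.502 = 749.872 Myr.

749.872 million years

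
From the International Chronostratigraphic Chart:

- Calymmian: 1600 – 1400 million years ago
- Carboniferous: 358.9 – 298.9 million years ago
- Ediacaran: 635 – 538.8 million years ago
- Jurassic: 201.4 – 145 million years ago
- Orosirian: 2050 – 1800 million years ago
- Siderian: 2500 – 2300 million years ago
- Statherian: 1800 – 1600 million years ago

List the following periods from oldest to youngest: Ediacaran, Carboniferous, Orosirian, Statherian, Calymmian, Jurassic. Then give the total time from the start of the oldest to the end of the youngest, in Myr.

Orosirian → Statherian → Calymmian → Ediacaran → Carboniferous → Jurassic; total span 1905 Myr

Start ages (Ma): Orosirian 2050, Statherian 1800, Calymmian 1600, Ediacaran 635, Carboniferous 358.9, Jurassic 201.4.
Ordered oldest to youngest: Orosirian, Statherian, Calymmian, Ediacaran, Carboniferous, Jurassic.
Span = 2050 − 145 = 1905 Myr.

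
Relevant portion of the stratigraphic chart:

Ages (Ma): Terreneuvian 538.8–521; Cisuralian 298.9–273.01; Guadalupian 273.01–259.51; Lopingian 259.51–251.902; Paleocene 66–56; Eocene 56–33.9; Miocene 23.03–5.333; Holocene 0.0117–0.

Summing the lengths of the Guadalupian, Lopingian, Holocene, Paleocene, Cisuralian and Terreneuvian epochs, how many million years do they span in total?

Each duration: Guadalupian = 13.5; Lopingian = 7.608; Holocene = 0.0117; Paleocene = 10; Cisuralian = 25.89; Terreneuvian = 17.8.
Sum: 13.5 + 7.608 + 0.0117 + 10 + 25.89 + 17.8 = 74.8097 Myr.

74.8097 million years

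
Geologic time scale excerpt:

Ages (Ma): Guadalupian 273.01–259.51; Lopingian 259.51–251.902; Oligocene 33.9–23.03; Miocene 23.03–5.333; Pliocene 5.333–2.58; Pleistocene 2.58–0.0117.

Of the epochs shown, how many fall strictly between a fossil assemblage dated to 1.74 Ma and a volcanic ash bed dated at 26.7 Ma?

2

26.7 Ma sits inside the Oligocene (33.9–23.03) and 1.74 Ma inside the Pleistocene (2.58–0.0117); neither of those is wholly between the two dates.
The listed epochs lying completely between them are Miocene, Pliocene — 2 in all.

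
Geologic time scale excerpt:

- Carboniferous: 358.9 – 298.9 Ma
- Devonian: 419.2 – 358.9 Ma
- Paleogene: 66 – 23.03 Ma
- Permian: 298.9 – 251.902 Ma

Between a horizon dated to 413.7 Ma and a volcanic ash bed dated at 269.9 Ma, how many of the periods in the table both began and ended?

413.7 Ma sits inside the Devonian (419.2–358.9) and 269.9 Ma inside the Permian (298.9–251.902); neither of those is wholly between the two dates.
The listed periods lying completely between them are Carboniferous — 1 in all.

1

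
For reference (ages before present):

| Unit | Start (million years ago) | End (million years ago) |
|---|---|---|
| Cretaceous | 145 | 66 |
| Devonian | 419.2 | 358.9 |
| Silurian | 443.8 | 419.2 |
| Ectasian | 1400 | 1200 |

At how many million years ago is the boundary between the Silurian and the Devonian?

The Silurian ends and the Devonian begins at 419.2 million years ago.

419.2 million years ago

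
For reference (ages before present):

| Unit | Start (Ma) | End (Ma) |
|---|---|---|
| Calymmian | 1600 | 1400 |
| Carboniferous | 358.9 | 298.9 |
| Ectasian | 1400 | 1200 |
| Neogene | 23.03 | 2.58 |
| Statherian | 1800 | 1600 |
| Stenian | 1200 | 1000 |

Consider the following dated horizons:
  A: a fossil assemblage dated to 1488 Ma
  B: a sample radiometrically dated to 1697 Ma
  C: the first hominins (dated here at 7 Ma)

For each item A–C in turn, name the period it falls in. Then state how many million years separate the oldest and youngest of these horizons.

A — Calymmian; B — Statherian; C — Neogene; span 1690 million years

Match each age against the start–end ranges in the excerpt: A = 1488 Ma → Calymmian (1600–1400); B = 1697 Ma → Statherian (1800–1600); C = 7 Ma → Neogene (23.03–2.58).
The largest age is 1697 Ma and the smallest is 7 Ma; their difference is 1690 Myr.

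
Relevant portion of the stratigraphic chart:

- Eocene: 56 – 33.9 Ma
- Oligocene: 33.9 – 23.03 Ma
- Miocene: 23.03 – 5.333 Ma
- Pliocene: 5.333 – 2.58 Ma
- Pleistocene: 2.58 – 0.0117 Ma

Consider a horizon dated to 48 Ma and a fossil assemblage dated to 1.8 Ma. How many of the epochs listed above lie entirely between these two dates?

48 Ma sits inside the Eocene (56–33.9) and 1.8 Ma inside the Pleistocene (2.58–0.0117); neither of those is wholly between the two dates.
The listed epochs lying completely between them are Oligocene, Miocene, Pliocene — 3 in all.

3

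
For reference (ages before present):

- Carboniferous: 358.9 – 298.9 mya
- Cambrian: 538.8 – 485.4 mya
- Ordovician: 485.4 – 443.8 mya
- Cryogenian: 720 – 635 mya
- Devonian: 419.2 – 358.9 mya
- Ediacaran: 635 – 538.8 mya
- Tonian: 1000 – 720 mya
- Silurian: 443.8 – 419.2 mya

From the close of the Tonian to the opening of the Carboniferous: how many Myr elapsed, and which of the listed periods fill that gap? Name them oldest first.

End of Tonian = 720 Ma; start of Carboniferous = 358.9 Ma.
Gap = 720 − 358.9 = 361.1 Myr.
Periods wholly inside 720–358.9 Ma: Cryogenian (720–635), Ediacaran (635–538.8), Cambrian (538.8–485.4), Ordovician (485.4–443.8), Silurian (443.8–419.2), Devonian (419.2–358.9).

361.1 million years; Cryogenian, Ediacaran, Cambrian, Ordovician, Silurian, Devonian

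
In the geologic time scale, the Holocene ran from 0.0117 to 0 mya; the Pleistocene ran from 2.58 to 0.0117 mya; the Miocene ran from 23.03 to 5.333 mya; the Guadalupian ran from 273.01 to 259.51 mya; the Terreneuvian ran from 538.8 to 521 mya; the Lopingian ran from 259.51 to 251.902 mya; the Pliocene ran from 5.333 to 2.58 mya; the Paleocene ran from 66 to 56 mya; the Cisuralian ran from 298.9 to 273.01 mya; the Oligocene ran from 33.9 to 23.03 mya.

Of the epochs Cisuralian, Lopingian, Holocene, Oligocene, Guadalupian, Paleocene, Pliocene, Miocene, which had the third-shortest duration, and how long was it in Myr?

Lopingian, 7.608 million years

Start − end for each: Cisuralian 298.9 − 273.01 = 25.89; Lopingian 259.51 − 251.902 = 7.608; Holocene 0.0117 − 0 = 0.0117; Oligocene 33.9 − 23.03 = 10.87; Guadalupian 273.01 − 259.51 = 13.5; Paleocene 66 − 56 = 10; Pliocene 5.333 − 2.58 = 2.753; Miocene 23.03 − 5.333 = 17.697.
Ranking these from shortest: Holocene < Pliocene < Lopingian < Paleocene < Oligocene < Guadalupian < Miocene < Cisuralian.
Position 3 in that ranking is Lopingian, which lasted 7.608 Myr.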